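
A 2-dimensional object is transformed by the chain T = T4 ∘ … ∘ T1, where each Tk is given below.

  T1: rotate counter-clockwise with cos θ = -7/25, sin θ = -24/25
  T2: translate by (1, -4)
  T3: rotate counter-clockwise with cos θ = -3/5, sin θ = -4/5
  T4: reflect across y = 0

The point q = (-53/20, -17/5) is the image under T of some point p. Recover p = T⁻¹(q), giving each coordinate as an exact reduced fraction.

p = (3/4, -2)

T1 = [-7/25 24/25 0; -24/25 -7/25 0; 0 0 1]
T2·T1 = [-7/25 24/25 1; -24/25 -7/25 -4; 0 0 1]
T3·…·T1 = [-3/5 -4/5 -19/5; 4/5 -3/5 8/5; 0 0 1]
T4·…·T1 = [-3/5 -4/5 -19/5; -4/5 3/5 -8/5; 0 0 1]
det M = -1; M⁻¹ = [-3/5 -4/5 -89/25; -4/5 3/5 -52/25; 0 0 1]
M⁻¹ · (-53/20, -17/5)ᵀ = (3/4, -2)ᵀ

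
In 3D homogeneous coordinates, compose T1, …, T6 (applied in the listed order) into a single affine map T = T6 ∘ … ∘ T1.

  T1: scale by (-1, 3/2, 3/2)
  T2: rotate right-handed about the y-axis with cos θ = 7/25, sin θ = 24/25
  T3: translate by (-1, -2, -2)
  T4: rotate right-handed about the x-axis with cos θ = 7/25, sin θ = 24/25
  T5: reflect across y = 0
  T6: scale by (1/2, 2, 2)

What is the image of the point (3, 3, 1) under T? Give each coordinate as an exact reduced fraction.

T1 scale by (-1, 3/2, 3/2): (3, 3, 1) → (-3, 9/2, 3/2)
T2 rotate right-handed about the y-axis with cos θ = 7/25, sin θ = 24/25: (-3, 9/2, 3/2) → (3/5, 9/2, 33/10)
T3 translate by (-1, -2, -2): (3/5, 9/2, 33/10) → (-2/5, 5/2, 13/10)
T4 rotate right-handed about the x-axis with cos θ = 7/25, sin θ = 24/25: (-2/5, 5/2, 13/10) → (-2/5, -137/250, 691/250)
T5 reflect across y = 0: (-2/5, -137/250, 691/250) → (-2/5, 137/250, 691/250)
T6 scale by (1/2, 2, 2): (-2/5, 137/250, 691/250) → (-1/5, 137/125, 691/125)

T(p) = (-1/5, 137/125, 691/125)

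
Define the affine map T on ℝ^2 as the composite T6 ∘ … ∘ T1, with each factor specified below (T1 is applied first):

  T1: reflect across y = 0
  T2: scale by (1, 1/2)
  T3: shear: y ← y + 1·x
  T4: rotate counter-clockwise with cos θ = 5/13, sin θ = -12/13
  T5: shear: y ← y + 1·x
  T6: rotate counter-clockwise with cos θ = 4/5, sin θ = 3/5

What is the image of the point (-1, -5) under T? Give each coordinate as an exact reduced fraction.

T1 reflect across y = 0: (-1, -5) → (-1, 5)
T2 scale by (1, 1/2): (-1, 5) → (-1, 5/2)
T3 shear: y ← y + 1·x: (-1, 5/2) → (-1, 3/2)
T4 rotate counter-clockwise with cos θ = 5/13, sin θ = -12/13: (-1, 3/2) → (1, 3/2)
T5 shear: y ← y + 1·x: (1, 3/2) → (1, 5/2)
T6 rotate counter-clockwise with cos θ = 4/5, sin θ = 3/5: (1, 5/2) → (-7/10, 13/5)

T(p) = (-7/10, 13/5)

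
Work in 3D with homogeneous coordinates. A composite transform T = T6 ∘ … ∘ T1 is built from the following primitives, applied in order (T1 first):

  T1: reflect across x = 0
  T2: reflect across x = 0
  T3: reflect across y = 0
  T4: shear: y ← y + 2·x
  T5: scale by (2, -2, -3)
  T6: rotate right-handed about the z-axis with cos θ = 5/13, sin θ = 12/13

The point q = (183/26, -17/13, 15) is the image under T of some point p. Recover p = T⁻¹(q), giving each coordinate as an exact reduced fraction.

T1 = [-1 0 0 0; 0 1 0 0; 0 0 1 0; 0 0 0 1]
T2·T1 = [1 0 0 0; 0 1 0 0; 0 0 1 0; 0 0 0 1]
T3·…·T1 = [1 0 0 0; 0 -1 0 0; 0 0 1 0; 0 0 0 1]
T4·…·T1 = [1 0 0 0; 2 -1 0 0; 0 0 1 0; 0 0 0 1]
T5·…·T1 = [2 0 0 0; -4 2 0 0; 0 0 -3 0; 0 0 0 1]
T6·…·T1 = [58/13 -24/13 0 0; 4/13 10/13 0 0; 0 0 -3 0; 0 0 0 1]
det M = -12; M⁻¹ = [5/26 6/13 0 0; -1/13 29/26 0 0; 0 0 -1/3 0; 0 0 0 1]
M⁻¹ · (183/26, -17/13, 15)ᵀ = (3/4, -2, -5)ᵀ

p = (3/4, -2, -5)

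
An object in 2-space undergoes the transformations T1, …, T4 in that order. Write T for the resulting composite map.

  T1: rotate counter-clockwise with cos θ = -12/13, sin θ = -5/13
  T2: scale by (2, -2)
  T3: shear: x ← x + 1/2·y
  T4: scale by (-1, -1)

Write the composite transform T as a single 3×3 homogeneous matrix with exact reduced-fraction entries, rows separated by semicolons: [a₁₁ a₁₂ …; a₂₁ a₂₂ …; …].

T1 = [-12/13 5/13 0; -5/13 -12/13 0; 0 0 1]
T2·T1 = [-24/13 10/13 0; 10/13 24/13 0; 0 0 1]
T3·…·T1 = [-19/13 22/13 0; 10/13 24/13 0; 0 0 1]
T4·…·T1 = [19/13 -22/13 0; -10/13 -24/13 0; 0 0 1]

T = [19/13 -22/13 0; -10/13 -24/13 0; 0 0 1]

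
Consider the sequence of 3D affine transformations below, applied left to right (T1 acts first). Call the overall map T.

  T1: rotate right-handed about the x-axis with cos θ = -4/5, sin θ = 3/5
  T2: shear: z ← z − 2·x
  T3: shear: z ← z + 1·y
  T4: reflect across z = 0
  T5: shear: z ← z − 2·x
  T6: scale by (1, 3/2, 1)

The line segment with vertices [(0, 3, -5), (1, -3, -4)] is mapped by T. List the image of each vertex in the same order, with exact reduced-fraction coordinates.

image vertices: (0, 9/10, -32/5), (1, 36/5, -31/5)

T1 rotate right-handed about the x-axis with cos θ = -4/5, sin θ = 3/5: (0, 3, -5) → (0, 3/5, 29/5); (1, -3, -4) → (1, 24/5, 7/5)
T2 shear: z ← z − 2·x: (0, 3/5, 29/5) → (0, 3/5, 29/5); (1, 24/5, 7/5) → (1, 24/5, -3/5)
T3 shear: z ← z + 1·y: (0, 3/5, 29/5) → (0, 3/5, 32/5); (1, 24/5, -3/5) → (1, 24/5, 21/5)
T4 reflect across z = 0: (0, 3/5, 32/5) → (0, 3/5, -32/5); (1, 24/5, 21/5) → (1, 24/5, -21/5)
T5 shear: z ← z − 2·x: (0, 3/5, -32/5) → (0, 3/5, -32/5); (1, 24/5, -21/5) → (1, 24/5, -31/5)
T6 scale by (1, 3/2, 1): (0, 3/5, -32/5) → (0, 9/10, -32/5); (1, 24/5, -31/5) → (1, 36/5, -31/5)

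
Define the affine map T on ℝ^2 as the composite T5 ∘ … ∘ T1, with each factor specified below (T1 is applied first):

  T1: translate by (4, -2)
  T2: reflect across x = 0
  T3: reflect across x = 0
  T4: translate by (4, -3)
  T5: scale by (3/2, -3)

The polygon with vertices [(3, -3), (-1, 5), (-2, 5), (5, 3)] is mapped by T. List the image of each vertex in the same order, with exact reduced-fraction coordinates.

T1 translate by (4, -2): (3, -3) → (7, -5); (-1, 5) → (3, 3); (-2, 5) → (2, 3); (5, 3) → (9, 1)
T2 reflect across x = 0: (7, -5) → (-7, -5); (3, 3) → (-3, 3); (2, 3) → (-2, 3); (9, 1) → (-9, 1)
T3 reflect across x = 0: (-7, -5) → (7, -5); (-3, 3) → (3, 3); (-2, 3) → (2, 3); (-9, 1) → (9, 1)
T4 translate by (4, -3): (7, -5) → (11, -8); (3, 3) → (7, 0); (2, 3) → (6, 0); (9, 1) → (13, -2)
T5 scale by (3/2, -3): (11, -8) → (33/2, 24); (7, 0) → (21/2, 0); (6, 0) → (9, 0); (13, -2) → (39/2, 6)

image vertices: (33/2, 24), (21/2, 0), (9, 0), (39/2, 6)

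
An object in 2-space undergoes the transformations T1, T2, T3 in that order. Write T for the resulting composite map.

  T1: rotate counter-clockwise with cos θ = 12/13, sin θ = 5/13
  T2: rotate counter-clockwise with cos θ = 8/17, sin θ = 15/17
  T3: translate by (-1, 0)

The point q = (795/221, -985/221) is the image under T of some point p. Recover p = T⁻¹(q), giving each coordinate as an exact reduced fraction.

T1 = [12/13 -5/13 0; 5/13 12/13 0; 0 0 1]
T2·T1 = [21/221 -220/221 0; 220/221 21/221 0; 0 0 1]
T3·…·T1 = [21/221 -220/221 -1; 220/221 21/221 0; 0 0 1]
det M = 1; M⁻¹ = [21/221 220/221 21/221; -220/221 21/221 -220/221; 0 0 1]
M⁻¹ · (795/221, -985/221)ᵀ = (-4, -5)ᵀ

p = (-4, -5)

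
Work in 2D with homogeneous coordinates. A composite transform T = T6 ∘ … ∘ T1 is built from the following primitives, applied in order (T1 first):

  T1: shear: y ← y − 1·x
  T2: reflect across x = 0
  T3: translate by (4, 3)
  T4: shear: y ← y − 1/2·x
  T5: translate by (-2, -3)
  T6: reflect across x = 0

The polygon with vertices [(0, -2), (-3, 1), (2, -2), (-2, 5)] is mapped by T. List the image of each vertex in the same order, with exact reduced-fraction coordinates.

image vertices: (-2, -4), (-5, 1/2), (0, -5), (-4, 4)

T1 shear: y ← y − 1·x: (0, -2) → (0, -2); (-3, 1) → (-3, 4); (2, -2) → (2, -4); (-2, 5) → (-2, 7)
T2 reflect across x = 0: (0, -2) → (0, -2); (-3, 4) → (3, 4); (2, -4) → (-2, -4); (-2, 7) → (2, 7)
T3 translate by (4, 3): (0, -2) → (4, 1); (3, 4) → (7, 7); (-2, -4) → (2, -1); (2, 7) → (6, 10)
T4 shear: y ← y − 1/2·x: (4, 1) → (4, -1); (7, 7) → (7, 7/2); (2, -1) → (2, -2); (6, 10) → (6, 7)
T5 translate by (-2, -3): (4, -1) → (2, -4); (7, 7/2) → (5, 1/2); (2, -2) → (0, -5); (6, 7) → (4, 4)
T6 reflect across x = 0: (2, -4) → (-2, -4); (5, 1/2) → (-5, 1/2); (0, -5) → (0, -5); (4, 4) → (-4, 4)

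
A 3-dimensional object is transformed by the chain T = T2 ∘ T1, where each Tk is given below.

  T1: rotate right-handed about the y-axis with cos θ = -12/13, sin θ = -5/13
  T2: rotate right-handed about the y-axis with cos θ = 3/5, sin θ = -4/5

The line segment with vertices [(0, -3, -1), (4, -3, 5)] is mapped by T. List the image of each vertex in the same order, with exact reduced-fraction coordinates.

image vertices: (-33/65, -3, 56/65), (-59/65, -3, -412/65)

T1 rotate right-handed about the y-axis with cos θ = -12/13, sin θ = -5/13: (0, -3, -1) → (5/13, -3, 12/13); (4, -3, 5) → (-73/13, -3, -40/13)
T2 rotate right-handed about the y-axis with cos θ = 3/5, sin θ = -4/5: (5/13, -3, 12/13) → (-33/65, -3, 56/65); (-73/13, -3, -40/13) → (-59/65, -3, -412/65)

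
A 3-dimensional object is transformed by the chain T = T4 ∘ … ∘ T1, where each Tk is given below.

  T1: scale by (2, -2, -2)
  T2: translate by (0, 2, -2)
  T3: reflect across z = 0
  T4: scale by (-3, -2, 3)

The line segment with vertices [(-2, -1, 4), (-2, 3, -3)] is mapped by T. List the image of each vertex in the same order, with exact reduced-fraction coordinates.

image vertices: (12, -8, 30), (12, 8, -12)

T1 scale by (2, -2, -2): (-2, -1, 4) → (-4, 2, -8); (-2, 3, -3) → (-4, -6, 6)
T2 translate by (0, 2, -2): (-4, 2, -8) → (-4, 4, -10); (-4, -6, 6) → (-4, -4, 4)
T3 reflect across z = 0: (-4, 4, -10) → (-4, 4, 10); (-4, -4, 4) → (-4, -4, -4)
T4 scale by (-3, -2, 3): (-4, 4, 10) → (12, -8, 30); (-4, -4, -4) → (12, 8, -12)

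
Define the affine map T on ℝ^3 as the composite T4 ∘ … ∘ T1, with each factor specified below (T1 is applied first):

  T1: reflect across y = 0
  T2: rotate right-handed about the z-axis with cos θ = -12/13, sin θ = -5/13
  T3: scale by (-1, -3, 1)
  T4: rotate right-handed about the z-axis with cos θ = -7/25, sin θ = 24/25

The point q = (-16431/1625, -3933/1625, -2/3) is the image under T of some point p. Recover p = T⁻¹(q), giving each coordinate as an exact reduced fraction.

T1 = [1 0 0 0; 0 -1 0 0; 0 0 1 0; 0 0 0 1]
T2·T1 = [-12/13 -5/13 0 0; -5/13 12/13 0 0; 0 0 1 0; 0 0 0 1]
T3·…·T1 = [12/13 5/13 0 0; 15/13 -36/13 0 0; 0 0 1 0; 0 0 0 1]
T4·…·T1 = [-444/325 829/325 0 0; 183/325 372/325 0 0; 0 0 1 0; 0 0 0 1]
det M = -3; M⁻¹ = [-124/325 829/975 0 0; 61/325 148/325 0 0; 0 0 1 0; 0 0 0 1]
M⁻¹ · (-16431/1625, -3933/1625, -2/3)ᵀ = (9/5, -3, -2/3)ᵀ

p = (9/5, -3, -2/3)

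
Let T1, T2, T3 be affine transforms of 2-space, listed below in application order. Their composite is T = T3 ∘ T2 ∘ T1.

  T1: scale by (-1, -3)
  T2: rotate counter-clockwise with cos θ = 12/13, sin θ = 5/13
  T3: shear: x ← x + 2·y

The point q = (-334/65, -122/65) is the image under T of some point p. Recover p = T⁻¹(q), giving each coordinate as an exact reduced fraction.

p = (2, 2/5)

T1 = [-1 0 0; 0 -3 0; 0 0 1]
T2·T1 = [-12/13 15/13 0; -5/13 -36/13 0; 0 0 1]
T3·…·T1 = [-22/13 -57/13 0; -5/13 -36/13 0; 0 0 1]
det M = 3; M⁻¹ = [-12/13 19/13 0; 5/39 -22/39 0; 0 0 1]
M⁻¹ · (-334/65, -122/65)ᵀ = (2, 2/5)ᵀ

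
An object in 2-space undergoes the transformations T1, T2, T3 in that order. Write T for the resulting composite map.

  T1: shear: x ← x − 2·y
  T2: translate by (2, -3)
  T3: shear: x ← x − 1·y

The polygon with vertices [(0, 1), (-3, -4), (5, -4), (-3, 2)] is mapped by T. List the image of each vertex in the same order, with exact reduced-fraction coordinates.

image vertices: (2, -2), (14, -7), (22, -7), (-4, -1)

T1 shear: x ← x − 2·y: (0, 1) → (-2, 1); (-3, -4) → (5, -4); (5, -4) → (13, -4); (-3, 2) → (-7, 2)
T2 translate by (2, -3): (-2, 1) → (0, -2); (5, -4) → (7, -7); (13, -4) → (15, -7); (-7, 2) → (-5, -1)
T3 shear: x ← x − 1·y: (0, -2) → (2, -2); (7, -7) → (14, -7); (15, -7) → (22, -7); (-5, -1) → (-4, -1)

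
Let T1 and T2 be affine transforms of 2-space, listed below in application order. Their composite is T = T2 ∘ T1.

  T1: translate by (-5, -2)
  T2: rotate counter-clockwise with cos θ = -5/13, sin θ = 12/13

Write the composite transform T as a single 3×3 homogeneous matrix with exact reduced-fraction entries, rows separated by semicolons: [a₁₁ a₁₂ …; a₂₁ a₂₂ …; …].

T1 = [1 0 -5; 0 1 -2; 0 0 1]
T2·T1 = [-5/13 -12/13 49/13; 12/13 -5/13 -50/13; 0 0 1]

T = [-5/13 -12/13 49/13; 12/13 -5/13 -50/13; 0 0 1]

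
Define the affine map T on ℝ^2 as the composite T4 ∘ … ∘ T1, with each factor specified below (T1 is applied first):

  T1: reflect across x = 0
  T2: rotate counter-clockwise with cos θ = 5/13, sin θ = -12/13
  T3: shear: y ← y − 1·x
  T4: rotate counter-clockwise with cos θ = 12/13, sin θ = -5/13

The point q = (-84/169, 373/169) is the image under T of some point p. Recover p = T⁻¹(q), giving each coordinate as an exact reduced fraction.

p = (1, -1)

T1 = [-1 0 0; 0 1 0; 0 0 1]
T2·T1 = [-5/13 12/13 0; 12/13 5/13 0; 0 0 1]
T3·…·T1 = [-5/13 12/13 0; 17/13 -7/13 0; 0 0 1]
T4·…·T1 = [25/169 109/169 0; 229/169 -144/169 0; 0 0 1]
det M = -1; M⁻¹ = [144/169 109/169 0; 229/169 -25/169 0; 0 0 1]
M⁻¹ · (-84/169, 373/169)ᵀ = (1, -1)ᵀ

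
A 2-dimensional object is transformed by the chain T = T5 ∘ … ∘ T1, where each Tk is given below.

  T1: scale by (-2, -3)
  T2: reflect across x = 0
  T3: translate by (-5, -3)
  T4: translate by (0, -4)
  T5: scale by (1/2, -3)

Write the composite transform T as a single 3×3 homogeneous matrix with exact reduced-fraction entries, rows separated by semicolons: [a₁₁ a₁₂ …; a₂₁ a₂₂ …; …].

T = [1 0 -5/2; 0 9 21; 0 0 1]

T1 = [-2 0 0; 0 -3 0; 0 0 1]
T2·T1 = [2 0 0; 0 -3 0; 0 0 1]
T3·…·T1 = [2 0 -5; 0 -3 -3; 0 0 1]
T4·…·T1 = [2 0 -5; 0 -3 -7; 0 0 1]
T5·…·T1 = [1 0 -5/2; 0 9 21; 0 0 1]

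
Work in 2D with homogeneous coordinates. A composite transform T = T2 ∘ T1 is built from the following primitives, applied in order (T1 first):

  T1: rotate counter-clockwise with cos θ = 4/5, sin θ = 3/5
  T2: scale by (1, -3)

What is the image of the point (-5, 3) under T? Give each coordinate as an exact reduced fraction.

T1 rotate counter-clockwise with cos θ = 4/5, sin θ = 3/5: (-5, 3) → (-29/5, -3/5)
T2 scale by (1, -3): (-29/5, -3/5) → (-29/5, 9/5)

T(p) = (-29/5, 9/5)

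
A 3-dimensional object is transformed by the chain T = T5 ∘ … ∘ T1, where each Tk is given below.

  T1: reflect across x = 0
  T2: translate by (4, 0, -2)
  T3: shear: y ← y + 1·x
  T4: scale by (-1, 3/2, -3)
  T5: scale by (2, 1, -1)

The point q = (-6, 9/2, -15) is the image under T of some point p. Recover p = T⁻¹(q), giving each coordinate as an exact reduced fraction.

T1 = [-1 0 0 0; 0 1 0 0; 0 0 1 0; 0 0 0 1]
T2·T1 = [-1 0 0 4; 0 1 0 0; 0 0 1 -2; 0 0 0 1]
T3·…·T1 = [-1 0 0 4; -1 1 0 4; 0 0 1 -2; 0 0 0 1]
T4·…·T1 = [1 0 0 -4; -3/2 3/2 0 6; 0 0 -3 6; 0 0 0 1]
T5·…·T1 = [2 0 0 -8; -3/2 3/2 0 6; 0 0 3 -6; 0 0 0 1]
det M = 9; M⁻¹ = [1/2 0 0 4; 1/2 2/3 0 0; 0 0 1/3 2; 0 0 0 1]
M⁻¹ · (-6, 9/2, -15)ᵀ = (1, 0, -3)ᵀ

p = (1, 0, -3)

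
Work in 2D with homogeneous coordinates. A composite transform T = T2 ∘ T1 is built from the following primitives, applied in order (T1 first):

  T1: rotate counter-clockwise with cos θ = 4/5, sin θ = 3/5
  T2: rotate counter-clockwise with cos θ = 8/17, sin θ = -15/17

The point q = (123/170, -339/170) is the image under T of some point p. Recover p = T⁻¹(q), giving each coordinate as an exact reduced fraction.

p = (3/2, -3/2)

T1 = [4/5 -3/5 0; 3/5 4/5 0; 0 0 1]
T2·T1 = [77/85 36/85 0; -36/85 77/85 0; 0 0 1]
det M = 1; M⁻¹ = [77/85 -36/85 0; 36/85 77/85 0; 0 0 1]
M⁻¹ · (123/170, -339/170)ᵀ = (3/2, -3/2)ᵀ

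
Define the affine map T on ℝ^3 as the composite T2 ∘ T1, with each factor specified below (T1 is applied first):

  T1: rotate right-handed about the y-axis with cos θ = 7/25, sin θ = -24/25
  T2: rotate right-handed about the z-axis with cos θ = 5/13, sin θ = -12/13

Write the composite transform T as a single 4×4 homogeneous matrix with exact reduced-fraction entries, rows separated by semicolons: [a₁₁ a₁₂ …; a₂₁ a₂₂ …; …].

T = [7/65 12/13 -24/65 0; -84/325 5/13 288/325 0; 24/25 0 7/25 0; 0 0 0 1]

T1 = [7/25 0 -24/25 0; 0 1 0 0; 24/25 0 7/25 0; 0 0 0 1]
T2·T1 = [7/65 12/13 -24/65 0; -84/325 5/13 288/325 0; 24/25 0 7/25 0; 0 0 0 1]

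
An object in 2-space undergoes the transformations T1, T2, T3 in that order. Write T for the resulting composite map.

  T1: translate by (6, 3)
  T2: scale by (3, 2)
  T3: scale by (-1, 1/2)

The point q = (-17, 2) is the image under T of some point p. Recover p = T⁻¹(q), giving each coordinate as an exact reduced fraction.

T1 = [1 0 6; 0 1 3; 0 0 1]
T2·T1 = [3 0 18; 0 2 6; 0 0 1]
T3·…·T1 = [-3 0 -18; 0 1 3; 0 0 1]
det M = -3; M⁻¹ = [-1/3 0 -6; 0 1 -3; 0 0 1]
M⁻¹ · (-17, 2)ᵀ = (-1/3, -1)ᵀ

p = (-1/3, -1)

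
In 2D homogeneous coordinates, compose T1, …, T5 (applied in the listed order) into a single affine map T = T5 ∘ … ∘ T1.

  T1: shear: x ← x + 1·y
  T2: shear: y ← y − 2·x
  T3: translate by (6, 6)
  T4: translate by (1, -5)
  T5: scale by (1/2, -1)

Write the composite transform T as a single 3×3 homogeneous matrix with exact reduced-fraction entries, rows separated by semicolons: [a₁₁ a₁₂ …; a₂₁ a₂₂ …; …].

T = [1/2 1/2 7/2; 2 1 -1; 0 0 1]

T1 = [1 1 0; 0 1 0; 0 0 1]
T2·T1 = [1 1 0; -2 -1 0; 0 0 1]
T3·…·T1 = [1 1 6; -2 -1 6; 0 0 1]
T4·…·T1 = [1 1 7; -2 -1 1; 0 0 1]
T5·…·T1 = [1/2 1/2 7/2; 2 1 -1; 0 0 1]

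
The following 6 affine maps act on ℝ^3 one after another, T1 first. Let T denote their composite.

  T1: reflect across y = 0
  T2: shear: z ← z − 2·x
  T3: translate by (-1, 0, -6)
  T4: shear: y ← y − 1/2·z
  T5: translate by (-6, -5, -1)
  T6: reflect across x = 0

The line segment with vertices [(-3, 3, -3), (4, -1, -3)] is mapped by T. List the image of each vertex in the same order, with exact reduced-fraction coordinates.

image vertices: (10, -13/2, -4), (3, 9/2, -18)

T1 reflect across y = 0: (-3, 3, -3) → (-3, -3, -3); (4, -1, -3) → (4, 1, -3)
T2 shear: z ← z − 2·x: (-3, -3, -3) → (-3, -3, 3); (4, 1, -3) → (4, 1, -11)
T3 translate by (-1, 0, -6): (-3, -3, 3) → (-4, -3, -3); (4, 1, -11) → (3, 1, -17)
T4 shear: y ← y − 1/2·z: (-4, -3, -3) → (-4, -3/2, -3); (3, 1, -17) → (3, 19/2, -17)
T5 translate by (-6, -5, -1): (-4, -3/2, -3) → (-10, -13/2, -4); (3, 19/2, -17) → (-3, 9/2, -18)
T6 reflect across x = 0: (-10, -13/2, -4) → (10, -13/2, -4); (-3, 9/2, -18) → (3, 9/2, -18)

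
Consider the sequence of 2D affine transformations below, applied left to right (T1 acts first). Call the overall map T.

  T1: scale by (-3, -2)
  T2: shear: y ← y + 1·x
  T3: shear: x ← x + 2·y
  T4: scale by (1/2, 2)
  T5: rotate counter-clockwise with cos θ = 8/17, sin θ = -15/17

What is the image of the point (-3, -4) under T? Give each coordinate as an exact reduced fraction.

T(p) = (682/17, -101/34)

T1 scale by (-3, -2): (-3, -4) → (9, 8)
T2 shear: y ← y + 1·x: (9, 8) → (9, 17)
T3 shear: x ← x + 2·y: (9, 17) → (43, 17)
T4 scale by (1/2, 2): (43, 17) → (43/2, 34)
T5 rotate counter-clockwise with cos θ = 8/17, sin θ = -15/17: (43/2, 34) → (682/17, -101/34)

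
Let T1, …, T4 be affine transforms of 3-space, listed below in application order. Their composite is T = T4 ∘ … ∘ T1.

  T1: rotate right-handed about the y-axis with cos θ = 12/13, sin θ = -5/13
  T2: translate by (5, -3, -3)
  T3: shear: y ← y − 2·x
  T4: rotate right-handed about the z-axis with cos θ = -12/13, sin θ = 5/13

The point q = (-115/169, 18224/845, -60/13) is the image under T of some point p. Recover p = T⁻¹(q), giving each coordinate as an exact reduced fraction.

T1 = [12/13 0 -5/13 0; 0 1 0 0; 5/13 0 12/13 0; 0 0 0 1]
T2·T1 = [12/13 0 -5/13 5; 0 1 0 -3; 5/13 0 12/13 -3; 0 0 0 1]
T3·…·T1 = [12/13 0 -5/13 5; -24/13 1 10/13 -13; 5/13 0 12/13 -3; 0 0 0 1]
T4·…·T1 = [-24/169 -5/13 10/169 5/13; 348/169 -12/13 -145/169 181/13; 5/13 0 12/13 -3; 0 0 0 1]
det M = 1; M⁻¹ = [-144/169 60/169 5/13 -45/13; -29/13 -2/13 0 3; 60/169 -25/169 12/13 61/13; 0 0 0 1]
M⁻¹ · (-115/169, 18224/845, -60/13)ᵀ = (3, 6/5, -3)ᵀ

p = (3, 6/5, -3)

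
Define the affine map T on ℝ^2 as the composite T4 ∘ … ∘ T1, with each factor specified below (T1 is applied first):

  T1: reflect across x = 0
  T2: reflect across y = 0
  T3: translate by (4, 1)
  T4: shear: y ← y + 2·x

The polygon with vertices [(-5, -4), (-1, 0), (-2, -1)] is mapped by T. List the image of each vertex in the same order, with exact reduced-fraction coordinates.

image vertices: (9, 23), (5, 11), (6, 14)

T1 reflect across x = 0: (-5, -4) → (5, -4); (-1, 0) → (1, 0); (-2, -1) → (2, -1)
T2 reflect across y = 0: (5, -4) → (5, 4); (1, 0) → (1, 0); (2, -1) → (2, 1)
T3 translate by (4, 1): (5, 4) → (9, 5); (1, 0) → (5, 1); (2, 1) → (6, 2)
T4 shear: y ← y + 2·x: (9, 5) → (9, 23); (5, 1) → (5, 11); (6, 2) → (6, 14)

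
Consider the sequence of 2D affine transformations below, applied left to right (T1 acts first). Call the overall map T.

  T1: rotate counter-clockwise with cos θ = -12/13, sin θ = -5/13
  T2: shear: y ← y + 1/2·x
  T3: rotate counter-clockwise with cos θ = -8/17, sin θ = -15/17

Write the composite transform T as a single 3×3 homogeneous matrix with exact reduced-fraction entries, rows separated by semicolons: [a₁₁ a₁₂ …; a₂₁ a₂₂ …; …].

T = [-69/221 -365/442 0; 268/221 1/221 0; 0 0 1]

T1 = [-12/13 5/13 0; -5/13 -12/13 0; 0 0 1]
T2·T1 = [-12/13 5/13 0; -11/13 -19/26 0; 0 0 1]
T3·…·T1 = [-69/221 -365/442 0; 268/221 1/221 0; 0 0 1]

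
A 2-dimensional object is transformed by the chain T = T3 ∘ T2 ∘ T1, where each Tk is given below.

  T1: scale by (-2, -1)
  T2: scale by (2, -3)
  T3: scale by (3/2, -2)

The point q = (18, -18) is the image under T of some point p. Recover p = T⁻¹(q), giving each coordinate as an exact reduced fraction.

p = (-3, 3)

T1 = [-2 0 0; 0 -1 0; 0 0 1]
T2·T1 = [-4 0 0; 0 3 0; 0 0 1]
T3·…·T1 = [-6 0 0; 0 -6 0; 0 0 1]
det M = 36; M⁻¹ = [-1/6 0 0; 0 -1/6 0; 0 0 1]
M⁻¹ · (18, -18)ᵀ = (-3, 3)ᵀ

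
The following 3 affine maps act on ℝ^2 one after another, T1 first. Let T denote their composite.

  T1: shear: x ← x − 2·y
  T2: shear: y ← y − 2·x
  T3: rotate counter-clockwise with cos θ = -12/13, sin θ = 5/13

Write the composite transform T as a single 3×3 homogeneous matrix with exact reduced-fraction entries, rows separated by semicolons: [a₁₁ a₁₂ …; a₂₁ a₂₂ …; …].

T = [-2/13 -1/13 0; 29/13 -70/13 0; 0 0 1]

T1 = [1 -2 0; 0 1 0; 0 0 1]
T2·T1 = [1 -2 0; -2 5 0; 0 0 1]
T3·…·T1 = [-2/13 -1/13 0; 29/13 -70/13 0; 0 0 1]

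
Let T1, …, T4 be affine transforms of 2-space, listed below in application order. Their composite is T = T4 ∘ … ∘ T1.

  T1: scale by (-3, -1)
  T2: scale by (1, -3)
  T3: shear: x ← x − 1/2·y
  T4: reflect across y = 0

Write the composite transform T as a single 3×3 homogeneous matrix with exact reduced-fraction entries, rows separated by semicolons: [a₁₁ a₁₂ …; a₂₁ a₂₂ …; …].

T1 = [-3 0 0; 0 -1 0; 0 0 1]
T2·T1 = [-3 0 0; 0 3 0; 0 0 1]
T3·…·T1 = [-3 -3/2 0; 0 3 0; 0 0 1]
T4·…·T1 = [-3 -3/2 0; 0 -3 0; 0 0 1]

T = [-3 -3/2 0; 0 -3 0; 0 0 1]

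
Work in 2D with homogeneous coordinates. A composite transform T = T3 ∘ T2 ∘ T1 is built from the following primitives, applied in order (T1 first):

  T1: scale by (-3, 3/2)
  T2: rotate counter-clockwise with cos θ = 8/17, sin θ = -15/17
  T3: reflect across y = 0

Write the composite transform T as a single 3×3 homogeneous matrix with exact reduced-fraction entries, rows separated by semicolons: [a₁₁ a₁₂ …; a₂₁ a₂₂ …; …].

T = [-24/17 45/34 0; -45/17 -12/17 0; 0 0 1]

T1 = [-3 0 0; 0 3/2 0; 0 0 1]
T2·T1 = [-24/17 45/34 0; 45/17 12/17 0; 0 0 1]
T3·…·T1 = [-24/17 45/34 0; -45/17 -12/17 0; 0 0 1]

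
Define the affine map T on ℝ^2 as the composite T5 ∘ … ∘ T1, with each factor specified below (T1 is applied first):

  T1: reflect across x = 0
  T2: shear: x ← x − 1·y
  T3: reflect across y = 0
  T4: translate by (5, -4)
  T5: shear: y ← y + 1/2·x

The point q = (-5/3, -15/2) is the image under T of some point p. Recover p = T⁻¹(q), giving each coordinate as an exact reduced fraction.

p = (4, 8/3)

T1 = [-1 0 0; 0 1 0; 0 0 1]
T2·T1 = [-1 -1 0; 0 1 0; 0 0 1]
T3·…·T1 = [-1 -1 0; 0 -1 0; 0 0 1]
T4·…·T1 = [-1 -1 5; 0 -1 -4; 0 0 1]
T5·…·T1 = [-1 -1 5; -1/2 -3/2 -3/2; 0 0 1]
det M = 1; M⁻¹ = [-3/2 1 9; 1/2 -1 -4; 0 0 1]
M⁻¹ · (-5/3, -15/2)ᵀ = (4, 8/3)ᵀ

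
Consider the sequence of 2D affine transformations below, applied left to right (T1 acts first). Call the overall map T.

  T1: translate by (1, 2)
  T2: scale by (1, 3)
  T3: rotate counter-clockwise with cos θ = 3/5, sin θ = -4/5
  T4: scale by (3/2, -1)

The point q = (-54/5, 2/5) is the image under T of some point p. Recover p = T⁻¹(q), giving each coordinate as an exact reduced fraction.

p = (-5, -4)

T1 = [1 0 1; 0 1 2; 0 0 1]
T2·T1 = [1 0 1; 0 3 6; 0 0 1]
T3·…·T1 = [3/5 12/5 27/5; -4/5 9/5 14/5; 0 0 1]
T4·…·T1 = [9/10 18/5 81/10; 4/5 -9/5 -14/5; 0 0 1]
det M = -9/2; M⁻¹ = [2/5 4/5 -1; 8/45 -1/5 -2; 0 0 1]
M⁻¹ · (-54/5, 2/5)ᵀ = (-5, -4)ᵀ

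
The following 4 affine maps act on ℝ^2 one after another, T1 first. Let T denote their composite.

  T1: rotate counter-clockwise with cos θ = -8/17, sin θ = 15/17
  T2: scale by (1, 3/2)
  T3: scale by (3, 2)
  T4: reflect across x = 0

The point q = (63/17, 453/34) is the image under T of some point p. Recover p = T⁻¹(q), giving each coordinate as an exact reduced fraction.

p = (9/2, -1)

T1 = [-8/17 -15/17 0; 15/17 -8/17 0; 0 0 1]
T2·T1 = [-8/17 -15/17 0; 45/34 -12/17 0; 0 0 1]
T3·…·T1 = [-24/17 -45/17 0; 45/17 -24/17 0; 0 0 1]
T4·…·T1 = [24/17 45/17 0; 45/17 -24/17 0; 0 0 1]
det M = -9; M⁻¹ = [8/51 5/17 0; 5/17 -8/51 0; 0 0 1]
M⁻¹ · (63/17, 453/34)ᵀ = (9/2, -1)ᵀ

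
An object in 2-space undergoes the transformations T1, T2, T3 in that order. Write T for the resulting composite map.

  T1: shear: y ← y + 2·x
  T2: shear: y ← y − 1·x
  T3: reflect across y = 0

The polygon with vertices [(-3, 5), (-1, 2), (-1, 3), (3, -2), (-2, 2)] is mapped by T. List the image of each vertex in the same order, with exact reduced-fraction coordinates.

T1 shear: y ← y + 2·x: (-3, 5) → (-3, -1); (-1, 2) → (-1, 0); (-1, 3) → (-1, 1); (3, -2) → (3, 4); (-2, 2) → (-2, -2)
T2 shear: y ← y − 1·x: (-3, -1) → (-3, 2); (-1, 0) → (-1, 1); (-1, 1) → (-1, 2); (3, 4) → (3, 1); (-2, -2) → (-2, 0)
T3 reflect across y = 0: (-3, 2) → (-3, -2); (-1, 1) → (-1, -1); (-1, 2) → (-1, -2); (3, 1) → (3, -1); (-2, 0) → (-2, 0)

image vertices: (-3, -2), (-1, -1), (-1, -2), (3, -1), (-2, 0)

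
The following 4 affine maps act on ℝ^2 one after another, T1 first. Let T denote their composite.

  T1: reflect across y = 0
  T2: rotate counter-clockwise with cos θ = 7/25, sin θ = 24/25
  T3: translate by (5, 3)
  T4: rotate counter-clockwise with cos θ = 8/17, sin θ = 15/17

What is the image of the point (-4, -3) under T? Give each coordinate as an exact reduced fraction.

T(p) = (8/17, 15/17)

T1 reflect across y = 0: (-4, -3) → (-4, 3)
T2 rotate counter-clockwise with cos θ = 7/25, sin θ = 24/25: (-4, 3) → (-4, -3)
T3 translate by (5, 3): (-4, -3) → (1, 0)
T4 rotate counter-clockwise with cos θ = 8/17, sin θ = 15/17: (1, 0) → (8/17, 15/17)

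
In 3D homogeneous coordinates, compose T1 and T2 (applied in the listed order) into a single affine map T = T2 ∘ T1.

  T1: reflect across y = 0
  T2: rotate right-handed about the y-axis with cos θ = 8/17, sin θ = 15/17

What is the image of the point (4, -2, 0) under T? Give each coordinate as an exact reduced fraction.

T(p) = (32/17, 2, -60/17)

T1 reflect across y = 0: (4, -2, 0) → (4, 2, 0)
T2 rotate right-handed about the y-axis with cos θ = 8/17, sin θ = 15/17: (4, 2, 0) → (32/17, 2, -60/17)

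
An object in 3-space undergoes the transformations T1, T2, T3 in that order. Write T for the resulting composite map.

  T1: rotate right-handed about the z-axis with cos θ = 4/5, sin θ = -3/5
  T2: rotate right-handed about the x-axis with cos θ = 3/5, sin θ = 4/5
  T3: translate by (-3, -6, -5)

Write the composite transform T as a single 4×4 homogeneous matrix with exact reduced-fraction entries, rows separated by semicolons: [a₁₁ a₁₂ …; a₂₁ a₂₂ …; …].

T = [4/5 3/5 0 -3; -9/25 12/25 -4/5 -6; -12/25 16/25 3/5 -5; 0 0 0 1]

T1 = [4/5 3/5 0 0; -3/5 4/5 0 0; 0 0 1 0; 0 0 0 1]
T2·T1 = [4/5 3/5 0 0; -9/25 12/25 -4/5 0; -12/25 16/25 3/5 0; 0 0 0 1]
T3·…·T1 = [4/5 3/5 0 -3; -9/25 12/25 -4/5 -6; -12/25 16/25 3/5 -5; 0 0 0 1]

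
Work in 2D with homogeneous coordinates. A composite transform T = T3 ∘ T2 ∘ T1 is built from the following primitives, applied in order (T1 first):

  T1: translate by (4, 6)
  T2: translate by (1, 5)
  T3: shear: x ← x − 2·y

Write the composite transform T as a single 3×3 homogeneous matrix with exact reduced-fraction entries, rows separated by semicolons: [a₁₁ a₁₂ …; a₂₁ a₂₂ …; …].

T = [1 -2 -17; 0 1 11; 0 0 1]

T1 = [1 0 4; 0 1 6; 0 0 1]
T2·T1 = [1 0 5; 0 1 11; 0 0 1]
T3·…·T1 = [1 -2 -17; 0 1 11; 0 0 1]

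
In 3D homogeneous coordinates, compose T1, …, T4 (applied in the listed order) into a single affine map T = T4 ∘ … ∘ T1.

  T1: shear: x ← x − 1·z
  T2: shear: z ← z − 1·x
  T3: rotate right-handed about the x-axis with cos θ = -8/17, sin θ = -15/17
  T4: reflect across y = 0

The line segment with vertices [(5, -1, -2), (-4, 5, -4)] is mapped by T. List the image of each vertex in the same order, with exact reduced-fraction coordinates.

T1 shear: x ← x − 1·z: (5, -1, -2) → (7, -1, -2); (-4, 5, -4) → (0, 5, -4)
T2 shear: z ← z − 1·x: (7, -1, -2) → (7, -1, -9); (0, 5, -4) → (0, 5, -4)
T3 rotate right-handed about the x-axis with cos θ = -8/17, sin θ = -15/17: (7, -1, -9) → (7, -127/17, 87/17); (0, 5, -4) → (0, -100/17, -43/17)
T4 reflect across y = 0: (7, -127/17, 87/17) → (7, 127/17, 87/17); (0, -100/17, -43/17) → (0, 100/17, -43/17)

image vertices: (7, 127/17, 87/17), (0, 100/17, -43/17)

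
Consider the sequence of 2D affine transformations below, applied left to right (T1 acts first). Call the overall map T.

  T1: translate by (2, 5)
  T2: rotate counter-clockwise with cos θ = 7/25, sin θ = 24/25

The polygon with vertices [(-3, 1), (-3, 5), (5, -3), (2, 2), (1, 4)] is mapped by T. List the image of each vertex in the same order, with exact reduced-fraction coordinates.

image vertices: (-151/25, 18/25), (-247/25, 46/25), (1/25, 182/25), (-28/5, 29/5), (-39/5, 27/5)

T1 translate by (2, 5): (-3, 1) → (-1, 6); (-3, 5) → (-1, 10); (5, -3) → (7, 2); (2, 2) → (4, 7); (1, 4) → (3, 9)
T2 rotate counter-clockwise with cos θ = 7/25, sin θ = 24/25: (-1, 6) → (-151/25, 18/25); (-1, 10) → (-247/25, 46/25); (7, 2) → (1/25, 182/25); (4, 7) → (-28/5, 29/5); (3, 9) → (-39/5, 27/5)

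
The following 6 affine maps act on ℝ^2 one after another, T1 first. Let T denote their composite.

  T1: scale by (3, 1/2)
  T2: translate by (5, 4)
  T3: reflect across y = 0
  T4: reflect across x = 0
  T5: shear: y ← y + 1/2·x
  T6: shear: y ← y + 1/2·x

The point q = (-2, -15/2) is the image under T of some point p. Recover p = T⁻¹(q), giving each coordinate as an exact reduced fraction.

T1 = [3 0 0; 0 1/2 0; 0 0 1]
T2·T1 = [3 0 5; 0 1/2 4; 0 0 1]
T3·…·T1 = [3 0 5; 0 -1/2 -4; 0 0 1]
T4·…·T1 = [-3 0 -5; 0 -1/2 -4; 0 0 1]
T5·…·T1 = [-3 0 -5; -3/2 -1/2 -13/2; 0 0 1]
T6·…·T1 = [-3 0 -5; -3 -1/2 -9; 0 0 1]
det M = 3/2; M⁻¹ = [-1/3 0 -5/3; 2 -2 -8; 0 0 1]
M⁻¹ · (-2, -15/2)ᵀ = (-1, 3)ᵀ

p = (-1, 3)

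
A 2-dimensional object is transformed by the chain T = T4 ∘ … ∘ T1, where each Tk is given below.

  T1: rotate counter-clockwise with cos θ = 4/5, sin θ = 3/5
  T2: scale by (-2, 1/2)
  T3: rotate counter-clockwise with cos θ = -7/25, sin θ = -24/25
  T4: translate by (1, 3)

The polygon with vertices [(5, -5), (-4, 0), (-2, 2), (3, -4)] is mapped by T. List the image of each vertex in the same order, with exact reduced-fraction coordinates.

image vertices: (111/25, 829/50), (-243/125, -351/125), (-47/125, -304/125), (377/125, 3103/250)

T1 rotate counter-clockwise with cos θ = 4/5, sin θ = 3/5: (5, -5) → (7, -1); (-4, 0) → (-16/5, -12/5); (-2, 2) → (-14/5, 2/5); (3, -4) → (24/5, -7/5)
T2 scale by (-2, 1/2): (7, -1) → (-14, -1/2); (-16/5, -12/5) → (32/5, -6/5); (-14/5, 2/5) → (28/5, 1/5); (24/5, -7/5) → (-48/5, -7/10)
T3 rotate counter-clockwise with cos θ = -7/25, sin θ = -24/25: (-14, -1/2) → (86/25, 679/50); (32/5, -6/5) → (-368/125, -726/125); (28/5, 1/5) → (-172/125, -679/125); (-48/5, -7/10) → (252/125, 2353/250)
T4 translate by (1, 3): (86/25, 679/50) → (111/25, 829/50); (-368/125, -726/125) → (-243/125, -351/125); (-172/125, -679/125) → (-47/125, -304/125); (252/125, 2353/250) → (377/125, 3103/250)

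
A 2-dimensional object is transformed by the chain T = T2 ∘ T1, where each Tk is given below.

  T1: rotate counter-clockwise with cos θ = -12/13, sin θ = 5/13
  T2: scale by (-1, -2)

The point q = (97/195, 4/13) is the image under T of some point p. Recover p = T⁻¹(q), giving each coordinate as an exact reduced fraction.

T1 = [-12/13 -5/13 0; 5/13 -12/13 0; 0 0 1]
T2·T1 = [12/13 5/13 0; -10/13 24/13 0; 0 0 1]
det M = 2; M⁻¹ = [12/13 -5/26 0; 5/13 6/13 0; 0 0 1]
M⁻¹ · (97/195, 4/13)ᵀ = (2/5, 1/3)ᵀ

p = (2/5, 1/3)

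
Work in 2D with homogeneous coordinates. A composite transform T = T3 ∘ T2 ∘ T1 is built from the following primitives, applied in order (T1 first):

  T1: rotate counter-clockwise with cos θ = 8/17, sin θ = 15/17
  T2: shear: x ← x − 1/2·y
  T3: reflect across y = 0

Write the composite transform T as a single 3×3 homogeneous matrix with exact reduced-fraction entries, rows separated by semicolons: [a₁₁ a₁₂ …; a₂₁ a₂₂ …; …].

T1 = [8/17 -15/17 0; 15/17 8/17 0; 0 0 1]
T2·T1 = [1/34 -19/17 0; 15/17 8/17 0; 0 0 1]
T3·…·T1 = [1/34 -19/17 0; -15/17 -8/17 0; 0 0 1]

T = [1/34 -19/17 0; -15/17 -8/17 0; 0 0 1]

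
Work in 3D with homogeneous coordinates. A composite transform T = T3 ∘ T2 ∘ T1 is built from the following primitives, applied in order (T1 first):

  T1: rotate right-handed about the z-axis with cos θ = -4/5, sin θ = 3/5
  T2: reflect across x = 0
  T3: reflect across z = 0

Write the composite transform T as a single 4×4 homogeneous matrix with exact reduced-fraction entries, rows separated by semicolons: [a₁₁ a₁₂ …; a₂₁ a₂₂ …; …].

T1 = [-4/5 -3/5 0 0; 3/5 -4/5 0 0; 0 0 1 0; 0 0 0 1]
T2·T1 = [4/5 3/5 0 0; 3/5 -4/5 0 0; 0 0 1 0; 0 0 0 1]
T3·…·T1 = [4/5 3/5 0 0; 3/5 -4/5 0 0; 0 0 -1 0; 0 0 0 1]

T = [4/5 3/5 0 0; 3/5 -4/5 0 0; 0 0 -1 0; 0 0 0 1]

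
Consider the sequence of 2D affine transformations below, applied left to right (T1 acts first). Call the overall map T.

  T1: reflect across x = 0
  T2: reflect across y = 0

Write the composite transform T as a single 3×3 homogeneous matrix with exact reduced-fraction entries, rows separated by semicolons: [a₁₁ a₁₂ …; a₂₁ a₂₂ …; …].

T = [-1 0 0; 0 -1 0; 0 0 1]

T1 = [-1 0 0; 0 1 0; 0 0 1]
T2·T1 = [-1 0 0; 0 -1 0; 0 0 1]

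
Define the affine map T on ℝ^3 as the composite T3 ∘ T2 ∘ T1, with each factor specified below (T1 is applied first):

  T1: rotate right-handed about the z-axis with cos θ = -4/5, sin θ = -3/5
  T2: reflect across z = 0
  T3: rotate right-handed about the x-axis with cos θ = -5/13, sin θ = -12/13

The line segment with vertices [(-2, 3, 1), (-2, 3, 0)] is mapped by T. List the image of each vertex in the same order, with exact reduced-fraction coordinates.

image vertices: (17/5, -6/13, 97/65), (17/5, 6/13, 72/65)

T1 rotate right-handed about the z-axis with cos θ = -4/5, sin θ = -3/5: (-2, 3, 1) → (17/5, -6/5, 1); (-2, 3, 0) → (17/5, -6/5, 0)
T2 reflect across z = 0: (17/5, -6/5, 1) → (17/5, -6/5, -1); (17/5, -6/5, 0) → (17/5, -6/5, 0)
T3 rotate right-handed about the x-axis with cos θ = -5/13, sin θ = -12/13: (17/5, -6/5, -1) → (17/5, -6/13, 97/65); (17/5, -6/5, 0) → (17/5, 6/13, 72/65)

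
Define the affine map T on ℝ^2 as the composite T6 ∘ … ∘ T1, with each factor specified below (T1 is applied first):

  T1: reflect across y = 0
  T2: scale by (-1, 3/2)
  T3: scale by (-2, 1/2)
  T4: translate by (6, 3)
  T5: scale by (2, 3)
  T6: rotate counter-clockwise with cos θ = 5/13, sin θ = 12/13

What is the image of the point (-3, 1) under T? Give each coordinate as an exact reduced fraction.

T1 reflect across y = 0: (-3, 1) → (-3, -1)
T2 scale by (-1, 3/2): (-3, -1) → (3, -3/2)
T3 scale by (-2, 1/2): (3, -3/2) → (-6, -3/4)
T4 translate by (6, 3): (-6, -3/4) → (0, 9/4)
T5 scale by (2, 3): (0, 9/4) → (0, 27/4)
T6 rotate counter-clockwise with cos θ = 5/13, sin θ = 12/13: (0, 27/4) → (-81/13, 135/52)

T(p) = (-81/13, 135/52)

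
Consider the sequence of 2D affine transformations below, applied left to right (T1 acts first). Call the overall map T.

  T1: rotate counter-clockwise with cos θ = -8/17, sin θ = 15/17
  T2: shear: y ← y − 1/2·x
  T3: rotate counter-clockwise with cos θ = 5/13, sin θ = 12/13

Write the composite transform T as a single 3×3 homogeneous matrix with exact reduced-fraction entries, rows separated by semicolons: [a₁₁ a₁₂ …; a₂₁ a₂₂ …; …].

T1 = [-8/17 -15/17 0; 15/17 -8/17 0; 0 0 1]
T2·T1 = [-8/17 -15/17 0; 19/17 -1/34 0; 0 0 1]
T3·…·T1 = [-268/221 -69/221 0; -1/221 -365/442 0; 0 0 1]

T = [-268/221 -69/221 0; -1/221 -365/442 0; 0 0 1]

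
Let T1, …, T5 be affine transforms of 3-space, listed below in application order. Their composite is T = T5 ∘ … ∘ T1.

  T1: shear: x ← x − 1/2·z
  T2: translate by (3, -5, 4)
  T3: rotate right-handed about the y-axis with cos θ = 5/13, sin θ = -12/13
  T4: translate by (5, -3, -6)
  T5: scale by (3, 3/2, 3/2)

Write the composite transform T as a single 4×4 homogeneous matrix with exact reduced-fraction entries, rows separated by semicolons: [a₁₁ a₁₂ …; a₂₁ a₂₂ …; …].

T = [15/13 0 -87/26 96/13; 0 3/2 0 -12; 18/13 0 -3/26 -33/13; 0 0 0 1]

T1 = [1 0 -1/2 0; 0 1 0 0; 0 0 1 0; 0 0 0 1]
T2·T1 = [1 0 -1/2 3; 0 1 0 -5; 0 0 1 4; 0 0 0 1]
T3·…·T1 = [5/13 0 -29/26 -33/13; 0 1 0 -5; 12/13 0 -1/13 56/13; 0 0 0 1]
T4·…·T1 = [5/13 0 -29/26 32/13; 0 1 0 -8; 12/13 0 -1/13 -22/13; 0 0 0 1]
T5·…·T1 = [15/13 0 -87/26 96/13; 0 3/2 0 -12; 18/13 0 -3/26 -33/13; 0 0 0 1]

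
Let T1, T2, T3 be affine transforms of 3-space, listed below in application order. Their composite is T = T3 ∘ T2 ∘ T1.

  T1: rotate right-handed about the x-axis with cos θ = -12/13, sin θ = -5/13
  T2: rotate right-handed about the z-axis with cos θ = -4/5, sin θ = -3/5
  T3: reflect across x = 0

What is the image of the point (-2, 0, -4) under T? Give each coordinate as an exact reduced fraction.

T(p) = (-44/65, 158/65, 48/13)

T1 rotate right-handed about the x-axis with cos θ = -12/13, sin θ = -5/13: (-2, 0, -4) → (-2, -20/13, 48/13)
T2 rotate right-handed about the z-axis with cos θ = -4/5, sin θ = -3/5: (-2, -20/13, 48/13) → (44/65, 158/65, 48/13)
T3 reflect across x = 0: (44/65, 158/65, 48/13) → (-44/65, 158/65, 48/13)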